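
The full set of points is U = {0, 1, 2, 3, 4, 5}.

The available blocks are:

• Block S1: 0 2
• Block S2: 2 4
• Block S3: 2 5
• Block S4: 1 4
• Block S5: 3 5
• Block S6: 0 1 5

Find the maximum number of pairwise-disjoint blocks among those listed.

S1, S4, S5 are pairwise disjoint (S1={0,2}; S4={1,4}; S5={3,5}).
Every remaining block overlaps one of these, and no 4 of the listed blocks are pairwise disjoint, so 3 is the maximum.

3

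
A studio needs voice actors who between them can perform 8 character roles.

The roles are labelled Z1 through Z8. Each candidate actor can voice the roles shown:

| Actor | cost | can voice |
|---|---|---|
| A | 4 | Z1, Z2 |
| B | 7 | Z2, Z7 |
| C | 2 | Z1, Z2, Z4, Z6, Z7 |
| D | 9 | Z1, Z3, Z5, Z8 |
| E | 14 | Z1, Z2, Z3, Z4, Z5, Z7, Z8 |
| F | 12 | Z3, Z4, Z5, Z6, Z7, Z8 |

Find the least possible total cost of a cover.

C, D together cover every role (C ∪ D = {Z1, Z2, Z3, Z4, Z5, Z6, Z7, Z8}); total cost 2 + 9 = 11.
No covering selection has total cost below 11.

11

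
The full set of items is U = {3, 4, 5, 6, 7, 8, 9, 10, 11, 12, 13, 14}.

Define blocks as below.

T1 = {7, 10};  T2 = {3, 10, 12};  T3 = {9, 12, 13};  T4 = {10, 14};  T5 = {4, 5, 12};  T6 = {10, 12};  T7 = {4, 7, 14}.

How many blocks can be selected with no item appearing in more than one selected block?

T3, T4 are pairwise disjoint (T3={9,12,13}; T4={10,14}).
Every remaining block overlaps one of these, and no 3 of the listed blocks are pairwise disjoint, so 2 is the maximum.

2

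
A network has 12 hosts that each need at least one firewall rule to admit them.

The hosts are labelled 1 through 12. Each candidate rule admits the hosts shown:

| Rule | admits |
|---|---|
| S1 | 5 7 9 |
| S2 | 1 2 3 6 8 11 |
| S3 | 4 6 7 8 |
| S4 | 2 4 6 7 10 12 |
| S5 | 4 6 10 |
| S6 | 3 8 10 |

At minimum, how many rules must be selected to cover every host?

3

Take {S1, S2, S4}. Their union is {1, 2, 3, 4, 5, 6, 7, 8, 9, 10, 11, 12}, which is all 12 hosts.
Only S2 contains 1, so S2 is forced; the remaining 6 hosts need at least 2 more rules (each remaining rule adds at most 4) — so at least 3 rules are needed, and 3 is optimal.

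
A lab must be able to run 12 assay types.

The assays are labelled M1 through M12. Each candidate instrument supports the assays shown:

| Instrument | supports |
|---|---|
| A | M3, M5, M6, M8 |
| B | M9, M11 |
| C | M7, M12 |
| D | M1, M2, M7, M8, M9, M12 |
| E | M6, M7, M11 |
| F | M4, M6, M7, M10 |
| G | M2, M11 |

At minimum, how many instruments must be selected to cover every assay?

4

Take {A, D, E, F}. Their union is {M1, M2, M3, M4, M5, M6, M7, M8, M9, M10, M11, M12}, which is all 12 assays.
No 3 of the 7 instruments cover everything (all 35 combinations miss at least one assay), so 4 is optimal.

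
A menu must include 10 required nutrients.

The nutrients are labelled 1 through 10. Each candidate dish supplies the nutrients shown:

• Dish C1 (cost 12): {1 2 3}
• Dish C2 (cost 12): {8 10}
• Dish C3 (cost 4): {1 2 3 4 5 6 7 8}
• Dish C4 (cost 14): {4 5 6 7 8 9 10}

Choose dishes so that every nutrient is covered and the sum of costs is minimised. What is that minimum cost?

C3, C4 together cover every nutrient (C3 ∪ C4 = {1, 2, 3, 4, 5, 6, 7, 8, 9, 10}); total cost 4 + 14 = 18.
No covering selection has total cost below 18.

18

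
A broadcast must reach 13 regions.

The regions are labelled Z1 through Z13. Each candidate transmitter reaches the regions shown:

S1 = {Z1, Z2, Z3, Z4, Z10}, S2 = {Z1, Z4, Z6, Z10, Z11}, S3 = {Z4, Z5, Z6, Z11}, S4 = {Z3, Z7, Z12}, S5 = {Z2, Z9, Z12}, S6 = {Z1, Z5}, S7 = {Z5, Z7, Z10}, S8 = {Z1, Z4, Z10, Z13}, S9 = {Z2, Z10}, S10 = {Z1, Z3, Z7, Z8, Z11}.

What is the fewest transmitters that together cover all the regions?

Take {S3, S5, S8, S10}. Their union is {Z1, Z2, Z3, Z4, Z5, Z6, Z7, Z8, Z9, Z10, Z11, Z12, Z13}, which is all 13 regions.
Only S10 contains Z8, so S10 is forced; the remaining 8 regions need at least 3 more transmitters (each remaining transmitter adds at most 3) — so at least 4 transmitters are needed, and 4 is optimal.

4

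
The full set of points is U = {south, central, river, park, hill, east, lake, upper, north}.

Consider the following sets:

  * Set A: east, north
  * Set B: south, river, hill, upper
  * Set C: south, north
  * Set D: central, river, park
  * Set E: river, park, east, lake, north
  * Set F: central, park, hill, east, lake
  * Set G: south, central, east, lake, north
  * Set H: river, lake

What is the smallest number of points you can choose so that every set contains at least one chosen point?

Take T = {central, river, north}. Each listed set contains at least one of these, so T is a hitting set of size 3.
No choice of 2 points meets every set, so 3 is the minimum.

3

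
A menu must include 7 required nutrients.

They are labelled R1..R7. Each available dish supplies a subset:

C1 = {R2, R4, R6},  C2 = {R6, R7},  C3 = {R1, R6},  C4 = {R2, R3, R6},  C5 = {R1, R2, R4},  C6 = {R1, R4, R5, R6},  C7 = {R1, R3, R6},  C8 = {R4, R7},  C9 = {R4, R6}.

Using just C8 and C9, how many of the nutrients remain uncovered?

Union of C8, C9 = {R4, R6, R7}.
Not covered: R1, R2, R3, R5 — 4 nutrients.

4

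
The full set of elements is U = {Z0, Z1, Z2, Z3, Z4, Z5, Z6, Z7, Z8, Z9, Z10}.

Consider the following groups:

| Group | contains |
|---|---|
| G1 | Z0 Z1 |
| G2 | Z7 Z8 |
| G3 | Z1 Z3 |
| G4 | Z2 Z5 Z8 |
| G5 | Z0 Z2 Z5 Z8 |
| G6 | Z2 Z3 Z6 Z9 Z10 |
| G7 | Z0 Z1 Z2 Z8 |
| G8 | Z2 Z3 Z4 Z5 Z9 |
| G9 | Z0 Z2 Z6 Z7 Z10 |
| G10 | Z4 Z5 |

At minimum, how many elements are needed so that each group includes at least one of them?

4

The 4 elements {Z1, Z5, Z8, Z10} hit every group.
The groups G1, G2, G6, G10 are pairwise disjoint, so any hitting set needs a separate element for each — at least 4. Hence 4 is optimal.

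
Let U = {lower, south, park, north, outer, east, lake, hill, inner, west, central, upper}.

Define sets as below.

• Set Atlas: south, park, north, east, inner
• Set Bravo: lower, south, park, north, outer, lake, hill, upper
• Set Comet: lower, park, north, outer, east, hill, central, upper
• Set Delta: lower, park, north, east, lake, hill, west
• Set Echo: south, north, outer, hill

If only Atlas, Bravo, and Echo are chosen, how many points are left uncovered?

2

Union of Atlas, Bravo, Echo = {lower, south, park, north, outer, east, lake, hill, inner, upper}.
Not covered: west, central — 2 points.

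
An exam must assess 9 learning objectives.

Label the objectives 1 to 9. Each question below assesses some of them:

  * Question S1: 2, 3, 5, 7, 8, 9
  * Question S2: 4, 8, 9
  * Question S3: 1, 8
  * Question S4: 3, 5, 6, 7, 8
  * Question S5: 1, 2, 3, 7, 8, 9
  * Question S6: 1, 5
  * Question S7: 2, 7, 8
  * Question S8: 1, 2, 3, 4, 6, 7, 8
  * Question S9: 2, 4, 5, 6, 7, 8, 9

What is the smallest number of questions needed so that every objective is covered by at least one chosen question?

2

S5 and S9 together: S5 ∪ S9 = {1, 2, 3, 4, 5, 6, 7, 8, 9} — every objective is covered.
No single question has all 9 objectives (the largest, S8, has 7), so 2 is optimal.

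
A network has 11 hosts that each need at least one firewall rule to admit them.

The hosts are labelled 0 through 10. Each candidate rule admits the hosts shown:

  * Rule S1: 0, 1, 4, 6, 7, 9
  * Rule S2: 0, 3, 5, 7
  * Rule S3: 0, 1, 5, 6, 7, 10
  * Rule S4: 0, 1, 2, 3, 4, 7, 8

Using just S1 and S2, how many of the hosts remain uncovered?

3

Union of S1, S2 = {0, 1, 3, 4, 5, 6, 7, 9}.
Not covered: 2, 8, 10 — 3 hosts.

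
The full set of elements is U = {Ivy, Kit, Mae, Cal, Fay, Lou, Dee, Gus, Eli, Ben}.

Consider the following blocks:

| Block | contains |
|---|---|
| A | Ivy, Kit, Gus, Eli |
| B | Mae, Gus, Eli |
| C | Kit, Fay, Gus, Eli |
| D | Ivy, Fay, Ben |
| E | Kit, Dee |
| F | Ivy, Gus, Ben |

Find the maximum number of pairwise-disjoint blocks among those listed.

B, D, E are pairwise disjoint (B={Mae,Gus,Eli}; D={Ivy,Fay,Ben}; E={Kit,Dee}).
Every remaining block overlaps one of these, and no 4 of the listed blocks are pairwise disjoint, so 3 is the maximum.

3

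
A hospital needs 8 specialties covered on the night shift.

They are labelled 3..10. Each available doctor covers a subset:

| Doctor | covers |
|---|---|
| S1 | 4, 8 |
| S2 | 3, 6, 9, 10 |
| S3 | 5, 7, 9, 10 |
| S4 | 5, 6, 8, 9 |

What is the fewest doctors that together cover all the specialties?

3

Take {S1, S2, S3}. Their union is {3, 4, 5, 6, 7, 8, 9, 10}, which is all 8 specialties.
Only S2 contains 3, so S2 is forced; the remaining 4 specialties need at least 2 more doctors (each remaining doctor adds at most 2) — so at least 3 doctors are needed, and 3 is optimal.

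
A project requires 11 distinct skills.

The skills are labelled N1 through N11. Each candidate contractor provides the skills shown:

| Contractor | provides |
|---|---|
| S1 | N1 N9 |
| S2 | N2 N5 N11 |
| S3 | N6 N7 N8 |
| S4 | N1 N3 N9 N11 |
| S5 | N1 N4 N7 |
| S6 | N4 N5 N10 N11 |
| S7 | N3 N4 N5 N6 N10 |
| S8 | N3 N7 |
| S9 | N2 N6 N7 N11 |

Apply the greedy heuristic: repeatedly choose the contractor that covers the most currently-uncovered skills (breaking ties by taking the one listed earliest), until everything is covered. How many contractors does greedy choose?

4

Greedy: pick S7 (covers 5 new) → pick S4 (covers 3 new) → pick S3 (covers 2 new) → pick S2 (covers 1 new). Total picks: 4.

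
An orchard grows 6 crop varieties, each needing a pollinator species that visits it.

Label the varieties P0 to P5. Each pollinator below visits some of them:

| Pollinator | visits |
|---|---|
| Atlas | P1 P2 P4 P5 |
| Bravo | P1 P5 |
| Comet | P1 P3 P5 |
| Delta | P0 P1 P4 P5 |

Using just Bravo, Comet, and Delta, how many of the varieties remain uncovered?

Union of Bravo, Comet, Delta = {P0, P1, P3, P4, P5}.
Not covered: P2 — 1 variety.

1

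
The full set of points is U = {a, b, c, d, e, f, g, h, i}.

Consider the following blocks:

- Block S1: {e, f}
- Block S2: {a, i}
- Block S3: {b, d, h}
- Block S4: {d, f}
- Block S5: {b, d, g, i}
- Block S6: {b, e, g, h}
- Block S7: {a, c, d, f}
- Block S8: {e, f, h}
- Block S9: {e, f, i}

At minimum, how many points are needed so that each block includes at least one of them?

3

The 3 points {d, e, i} hit every block.
The blocks S1, S2, S3 are pairwise disjoint, so any hitting set needs a separate point for each — at least 3. Hence 3 is optimal.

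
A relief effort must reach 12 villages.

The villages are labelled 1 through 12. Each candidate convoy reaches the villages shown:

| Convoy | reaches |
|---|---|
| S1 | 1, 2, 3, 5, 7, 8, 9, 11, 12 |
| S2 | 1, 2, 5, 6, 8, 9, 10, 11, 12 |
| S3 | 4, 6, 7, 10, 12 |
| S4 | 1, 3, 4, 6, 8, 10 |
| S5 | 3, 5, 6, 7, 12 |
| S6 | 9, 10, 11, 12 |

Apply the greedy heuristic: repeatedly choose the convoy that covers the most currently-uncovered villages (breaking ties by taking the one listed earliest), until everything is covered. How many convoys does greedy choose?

2

Greedy: pick S1 (covers 9 new) → pick S3 (covers 3 new). Total picks: 2.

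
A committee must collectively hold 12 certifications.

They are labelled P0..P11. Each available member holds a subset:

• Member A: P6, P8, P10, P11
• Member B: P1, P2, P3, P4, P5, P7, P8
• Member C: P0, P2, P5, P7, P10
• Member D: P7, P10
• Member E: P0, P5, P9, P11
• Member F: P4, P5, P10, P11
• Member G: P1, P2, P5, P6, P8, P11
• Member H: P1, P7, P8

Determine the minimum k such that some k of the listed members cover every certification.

Take {A, B, E}. Their union is {P0, P1, P2, P3, P4, P5, P6, P7, P8, P9, P10, P11}, which is all 12 certifications.
Only B contains P3, so B is forced; the remaining 5 certifications need at least 2 more members (each remaining member adds at most 3) — so at least 3 members are needed, and 3 is optimal.

3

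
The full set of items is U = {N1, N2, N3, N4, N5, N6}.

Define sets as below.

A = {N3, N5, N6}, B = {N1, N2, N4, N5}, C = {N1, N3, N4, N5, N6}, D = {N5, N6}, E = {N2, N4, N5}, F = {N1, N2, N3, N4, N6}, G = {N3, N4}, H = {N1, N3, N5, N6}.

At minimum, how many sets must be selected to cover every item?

2

C and E together: C ∪ E = {N1, N2, N3, N4, N5, N6} — every item is covered.
No single set has all 6 items (the largest, C, has 5), so 2 is optimal.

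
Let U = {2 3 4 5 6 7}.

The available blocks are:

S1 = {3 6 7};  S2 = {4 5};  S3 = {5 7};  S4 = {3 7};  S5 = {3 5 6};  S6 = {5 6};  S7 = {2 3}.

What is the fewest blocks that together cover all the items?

S1, S2, and S7 cover everything between them: the union {2, 3, 4, 5, 6, 7} is all of U.
Only S7 contains 2, so S7 is forced; the remaining 4 items need at least 2 more blocks (each remaining block adds at most 2) — so at least 3 blocks are needed, and 3 is optimal.

3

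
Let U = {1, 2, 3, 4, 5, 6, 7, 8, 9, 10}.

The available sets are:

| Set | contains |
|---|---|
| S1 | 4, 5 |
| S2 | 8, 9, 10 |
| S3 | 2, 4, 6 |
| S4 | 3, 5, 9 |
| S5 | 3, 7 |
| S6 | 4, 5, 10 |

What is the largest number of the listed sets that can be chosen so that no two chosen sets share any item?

3

S2, S3, S5 are pairwise disjoint (S2={8,9,10}; S3={2,4,6}; S5={3,7}).
Every remaining set overlaps one of these, and no 4 of the listed sets are pairwise disjoint, so 3 is the maximum.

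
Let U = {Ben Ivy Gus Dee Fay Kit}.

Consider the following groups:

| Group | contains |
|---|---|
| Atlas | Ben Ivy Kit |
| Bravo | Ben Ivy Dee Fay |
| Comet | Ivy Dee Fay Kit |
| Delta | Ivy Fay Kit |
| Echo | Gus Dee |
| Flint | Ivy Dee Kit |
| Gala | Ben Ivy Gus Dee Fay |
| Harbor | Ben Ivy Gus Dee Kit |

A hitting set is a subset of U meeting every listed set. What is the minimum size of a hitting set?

Take H = {Ivy, Gus}. Each listed group contains at least one of these, so H is a hitting set of size 2.
The groups Atlas, Echo are pairwise disjoint, so any hitting set needs a separate point for each — at least 2. Hence 2 is optimal.

2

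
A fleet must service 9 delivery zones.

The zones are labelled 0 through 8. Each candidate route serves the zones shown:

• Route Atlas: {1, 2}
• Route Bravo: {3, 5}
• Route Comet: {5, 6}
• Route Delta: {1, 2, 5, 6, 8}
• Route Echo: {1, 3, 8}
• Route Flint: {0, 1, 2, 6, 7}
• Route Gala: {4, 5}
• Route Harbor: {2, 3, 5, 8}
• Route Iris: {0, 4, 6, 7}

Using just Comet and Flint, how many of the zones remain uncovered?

3

Union of Comet, Flint = {0, 1, 2, 5, 6, 7}.
Not covered: 3, 4, 8 — 3 zones.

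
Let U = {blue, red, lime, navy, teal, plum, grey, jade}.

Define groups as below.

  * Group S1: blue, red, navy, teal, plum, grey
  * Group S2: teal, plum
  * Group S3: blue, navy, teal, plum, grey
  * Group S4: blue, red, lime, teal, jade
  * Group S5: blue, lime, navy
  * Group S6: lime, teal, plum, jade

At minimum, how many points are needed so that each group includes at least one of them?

2

H = {lime, plum} meets every group (each contains at least one member of H), and |H| = 2.
The groups S2, S5 are pairwise disjoint, so any hitting set needs a separate point for each — at least 2. Hence 2 is optimal.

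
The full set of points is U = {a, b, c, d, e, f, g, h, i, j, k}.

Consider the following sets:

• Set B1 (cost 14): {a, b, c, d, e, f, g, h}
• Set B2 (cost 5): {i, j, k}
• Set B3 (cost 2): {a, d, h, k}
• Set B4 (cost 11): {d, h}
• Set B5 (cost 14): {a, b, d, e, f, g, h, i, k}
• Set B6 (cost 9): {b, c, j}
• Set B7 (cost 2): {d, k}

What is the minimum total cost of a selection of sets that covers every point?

19

B1, B2 together cover every point (B1 ∪ B2 = {a, b, c, d, e, f, g, h, i, j, k}); total cost 14 + 5 = 19.
The greedy pick B3, B2, B1 costs 21; no covering selection beats 19.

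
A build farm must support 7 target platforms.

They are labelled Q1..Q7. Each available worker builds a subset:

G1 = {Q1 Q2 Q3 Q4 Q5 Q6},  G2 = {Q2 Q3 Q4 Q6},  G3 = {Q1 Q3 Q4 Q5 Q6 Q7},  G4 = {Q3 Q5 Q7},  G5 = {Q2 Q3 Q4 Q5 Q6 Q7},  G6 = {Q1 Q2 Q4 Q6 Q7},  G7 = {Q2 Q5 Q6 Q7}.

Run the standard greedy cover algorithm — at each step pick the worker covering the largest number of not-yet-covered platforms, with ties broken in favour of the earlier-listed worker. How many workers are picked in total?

2

Greedy: pick G1 (covers 6 new) → pick G3 (covers 1 new). Total picks: 2.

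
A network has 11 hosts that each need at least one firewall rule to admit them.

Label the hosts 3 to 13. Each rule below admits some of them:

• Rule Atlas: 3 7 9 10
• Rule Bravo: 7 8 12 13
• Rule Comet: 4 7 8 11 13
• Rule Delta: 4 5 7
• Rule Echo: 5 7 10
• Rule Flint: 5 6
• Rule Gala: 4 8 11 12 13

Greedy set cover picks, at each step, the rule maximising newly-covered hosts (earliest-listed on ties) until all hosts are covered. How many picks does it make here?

Greedy: pick Comet (covers 5 new) → pick Atlas (covers 3 new) → pick Flint (covers 2 new) → pick Bravo (covers 1 new). Total picks: 4.
(The true minimum cover uses only 3 rules, so greedy is not optimal here.)

4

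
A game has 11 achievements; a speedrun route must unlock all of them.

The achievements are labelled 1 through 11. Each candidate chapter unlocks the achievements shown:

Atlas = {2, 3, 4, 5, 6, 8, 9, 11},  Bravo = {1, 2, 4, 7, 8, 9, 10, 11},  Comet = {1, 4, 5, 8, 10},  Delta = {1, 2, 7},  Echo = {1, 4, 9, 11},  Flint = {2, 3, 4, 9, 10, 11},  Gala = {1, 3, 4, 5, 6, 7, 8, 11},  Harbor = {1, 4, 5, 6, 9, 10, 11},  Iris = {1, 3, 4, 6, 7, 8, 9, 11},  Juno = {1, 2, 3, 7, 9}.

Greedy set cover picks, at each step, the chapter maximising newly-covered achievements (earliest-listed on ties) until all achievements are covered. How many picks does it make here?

Greedy: pick Atlas (covers 8 new) → pick Bravo (covers 3 new). Total picks: 2.

2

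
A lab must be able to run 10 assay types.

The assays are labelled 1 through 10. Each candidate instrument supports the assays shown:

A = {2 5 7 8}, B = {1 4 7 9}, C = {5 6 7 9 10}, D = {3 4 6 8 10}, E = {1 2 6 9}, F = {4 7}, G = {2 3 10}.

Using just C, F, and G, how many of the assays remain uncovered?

Union of C, F, G = {2, 3, 4, 5, 6, 7, 9, 10}.
Not covered: 1, 8 — 2 assays.

2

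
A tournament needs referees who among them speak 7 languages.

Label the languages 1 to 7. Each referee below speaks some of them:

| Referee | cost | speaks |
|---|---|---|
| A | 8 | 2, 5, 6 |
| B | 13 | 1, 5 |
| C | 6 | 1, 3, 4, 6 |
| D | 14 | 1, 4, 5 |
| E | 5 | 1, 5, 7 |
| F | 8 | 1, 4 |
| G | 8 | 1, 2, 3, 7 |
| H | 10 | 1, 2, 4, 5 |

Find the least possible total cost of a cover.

19

C, E, G together cover every language (C ∪ E ∪ G = {1, 2, 3, 4, 5, 6, 7}); total cost 6 + 5 + 8 = 19.
No covering selection has total cost below 19.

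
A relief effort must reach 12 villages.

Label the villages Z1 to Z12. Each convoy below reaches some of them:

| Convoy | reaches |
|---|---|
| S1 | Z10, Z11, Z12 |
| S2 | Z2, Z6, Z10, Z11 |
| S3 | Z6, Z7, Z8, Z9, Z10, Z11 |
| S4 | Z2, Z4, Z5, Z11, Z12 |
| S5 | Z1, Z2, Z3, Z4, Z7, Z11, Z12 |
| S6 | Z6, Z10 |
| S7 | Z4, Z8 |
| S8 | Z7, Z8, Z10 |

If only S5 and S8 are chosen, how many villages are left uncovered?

Union of S5, S8 = {Z1, Z2, Z3, Z4, Z7, Z8, Z10, Z11, Z12}.
Not covered: Z5, Z6, Z9 — 3 villages.

3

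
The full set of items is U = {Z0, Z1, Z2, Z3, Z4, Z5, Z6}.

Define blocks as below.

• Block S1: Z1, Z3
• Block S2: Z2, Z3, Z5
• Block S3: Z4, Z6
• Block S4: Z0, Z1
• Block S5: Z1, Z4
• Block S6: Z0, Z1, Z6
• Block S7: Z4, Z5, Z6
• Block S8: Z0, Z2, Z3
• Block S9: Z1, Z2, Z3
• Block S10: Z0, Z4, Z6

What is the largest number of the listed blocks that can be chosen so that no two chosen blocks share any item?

3

S2, S3, S4 are pairwise disjoint (S2={Z2,Z3,Z5}; S3={Z4,Z6}; S4={Z0,Z1}).
Every remaining block overlaps one of these, and no 4 of the listed blocks are pairwise disjoint, so 3 is the maximum.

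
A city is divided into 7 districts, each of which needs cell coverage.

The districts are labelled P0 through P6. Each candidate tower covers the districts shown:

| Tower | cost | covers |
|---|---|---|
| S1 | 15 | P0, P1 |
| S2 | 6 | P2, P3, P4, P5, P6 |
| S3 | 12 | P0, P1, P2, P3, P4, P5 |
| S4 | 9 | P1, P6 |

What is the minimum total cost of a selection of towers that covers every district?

S2, S3 together cover every district (S2 ∪ S3 = {P0, P1, P2, P3, P4, P5, P6}); total cost 6 + 12 = 18.
No covering selection has total cost below 18.

18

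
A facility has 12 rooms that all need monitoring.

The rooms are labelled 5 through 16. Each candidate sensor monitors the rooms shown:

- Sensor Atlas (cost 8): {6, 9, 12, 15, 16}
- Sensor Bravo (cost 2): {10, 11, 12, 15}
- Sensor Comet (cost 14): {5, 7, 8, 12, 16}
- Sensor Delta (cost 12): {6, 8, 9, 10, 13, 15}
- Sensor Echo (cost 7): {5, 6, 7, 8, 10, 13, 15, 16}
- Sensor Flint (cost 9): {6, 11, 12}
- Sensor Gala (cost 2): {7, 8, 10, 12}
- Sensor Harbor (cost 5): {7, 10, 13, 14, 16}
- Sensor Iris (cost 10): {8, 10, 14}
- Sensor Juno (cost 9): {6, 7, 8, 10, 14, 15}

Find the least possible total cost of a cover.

Atlas, Bravo, Echo, Harbor together cover every room (Atlas ∪ Bravo ∪ Echo ∪ Harbor = {5, 6, 7, 8, 9, 10, 11, 12, 13, 14, 15, 16}); total cost 8 + 2 + 7 + 5 = 22.
The greedy pick Bravo, Gala, Harbor, Echo, Atlas costs 24; no covering selection beats 22.

22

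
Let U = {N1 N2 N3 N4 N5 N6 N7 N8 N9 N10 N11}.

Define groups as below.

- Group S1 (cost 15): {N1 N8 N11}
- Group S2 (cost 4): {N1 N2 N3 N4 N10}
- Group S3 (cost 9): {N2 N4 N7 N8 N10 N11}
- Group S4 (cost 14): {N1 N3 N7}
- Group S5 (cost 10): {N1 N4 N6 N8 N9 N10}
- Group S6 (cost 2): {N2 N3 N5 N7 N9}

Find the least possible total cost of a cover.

S3, S5, S6 together cover every item (S3 ∪ S5 ∪ S6 = {N1, N2, N3, N4, N5, N6, N7, N8, N9, N10, N11}); total cost 9 + 10 + 2 = 21.
The greedy pick S6, S2, S3, S5 costs 25; no covering selection beats 21.

21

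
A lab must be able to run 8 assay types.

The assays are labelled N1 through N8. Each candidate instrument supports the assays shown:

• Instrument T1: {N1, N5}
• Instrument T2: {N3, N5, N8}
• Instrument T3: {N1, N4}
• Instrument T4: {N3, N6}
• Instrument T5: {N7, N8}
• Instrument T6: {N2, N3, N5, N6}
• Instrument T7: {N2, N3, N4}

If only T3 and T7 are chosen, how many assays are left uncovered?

Union of T3, T7 = {N1, N2, N3, N4}.
Not covered: N5, N6, N7, N8 — 4 assays.

4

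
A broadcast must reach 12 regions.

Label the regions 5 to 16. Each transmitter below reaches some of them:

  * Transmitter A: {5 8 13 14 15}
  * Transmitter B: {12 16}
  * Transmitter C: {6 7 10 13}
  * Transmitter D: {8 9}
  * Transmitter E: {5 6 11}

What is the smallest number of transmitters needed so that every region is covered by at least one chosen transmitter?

5

A and B and C and D and E together: A ∪ B ∪ C ∪ D ∪ E = {5, 6, 7, 8, 9, 10, 11, 12, 13, 14, 15, 16} — every region is covered.
No 4 of the 5 transmitters cover everything (all 5 combinations miss at least one region), so 5 is optimal.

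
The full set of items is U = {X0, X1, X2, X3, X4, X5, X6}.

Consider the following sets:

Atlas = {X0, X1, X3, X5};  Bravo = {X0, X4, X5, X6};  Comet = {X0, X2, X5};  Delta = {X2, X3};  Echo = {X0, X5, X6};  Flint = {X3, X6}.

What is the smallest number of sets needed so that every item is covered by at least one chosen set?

3

Atlas and Bravo and Delta together: Atlas ∪ Bravo ∪ Delta = {X0, X1, X2, X3, X4, X5, X6} — every item is covered.
Only Atlas contains X1, so Atlas is forced; the remaining 3 items need at least 2 more sets (each remaining set adds at most 2) — so at least 3 sets are needed, and 3 is optimal.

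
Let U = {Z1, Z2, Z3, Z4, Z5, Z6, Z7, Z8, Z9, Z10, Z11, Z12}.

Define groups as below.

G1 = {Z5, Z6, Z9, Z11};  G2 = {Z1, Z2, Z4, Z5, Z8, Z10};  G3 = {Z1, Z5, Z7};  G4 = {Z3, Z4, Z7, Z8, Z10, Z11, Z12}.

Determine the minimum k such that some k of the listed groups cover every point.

3

G1, G2, and G4 cover everything between them: the union {Z1, Z2, Z3, Z4, Z5, Z6, Z7, Z8, Z9, Z10, Z11, Z12} is all of U.
Only G2 contains Z2, so G2 is forced; the remaining 6 points need at least 2 more groups (each remaining group adds at most 4) — so at least 3 groups are needed, and 3 is optimal.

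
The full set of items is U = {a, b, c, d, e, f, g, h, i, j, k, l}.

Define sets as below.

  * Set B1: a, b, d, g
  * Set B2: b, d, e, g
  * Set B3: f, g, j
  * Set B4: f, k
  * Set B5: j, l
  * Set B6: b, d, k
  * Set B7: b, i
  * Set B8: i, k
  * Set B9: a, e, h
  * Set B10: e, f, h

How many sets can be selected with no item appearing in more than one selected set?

B4, B5, B7, B9 are pairwise disjoint (B4={f,k}; B5={j,l}; B7={b,i}; B9={a,e,h}).
Every remaining set overlaps one of these, and no 5 of the listed sets are pairwise disjoint, so 4 is the maximum.

4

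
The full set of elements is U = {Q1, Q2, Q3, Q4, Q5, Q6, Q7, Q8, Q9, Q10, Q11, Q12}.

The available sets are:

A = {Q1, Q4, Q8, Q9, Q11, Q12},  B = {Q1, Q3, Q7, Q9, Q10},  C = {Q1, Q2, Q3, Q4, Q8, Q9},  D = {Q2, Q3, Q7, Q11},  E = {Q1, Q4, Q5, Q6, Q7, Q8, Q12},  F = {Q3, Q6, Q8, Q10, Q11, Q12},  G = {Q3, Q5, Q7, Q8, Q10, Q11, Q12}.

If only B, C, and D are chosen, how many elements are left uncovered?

3

Union of B, C, D = {Q1, Q2, Q3, Q4, Q7, Q8, Q9, Q10, Q11}.
Not covered: Q5, Q6, Q12 — 3 elements.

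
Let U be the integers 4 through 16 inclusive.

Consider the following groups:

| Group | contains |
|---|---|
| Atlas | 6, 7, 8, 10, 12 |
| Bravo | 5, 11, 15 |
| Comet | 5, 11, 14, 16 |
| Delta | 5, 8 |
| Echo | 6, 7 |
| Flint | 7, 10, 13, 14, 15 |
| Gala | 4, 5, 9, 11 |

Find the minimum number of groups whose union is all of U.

Atlas, Comet, Flint, and Gala cover everything between them: the union {4, 5, 6, 7, 8, 9, 10, 11, 12, 13, 14, 15, 16} is all of U.
No 3 of the 7 groups cover everything (all 35 combinations miss at least one element), so 4 is optimal.

4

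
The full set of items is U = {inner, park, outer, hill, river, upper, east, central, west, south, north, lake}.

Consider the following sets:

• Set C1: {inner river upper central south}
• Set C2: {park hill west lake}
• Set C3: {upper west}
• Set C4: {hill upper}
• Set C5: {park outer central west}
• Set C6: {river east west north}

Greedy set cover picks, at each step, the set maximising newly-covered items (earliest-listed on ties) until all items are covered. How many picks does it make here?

Greedy: pick C1 (covers 5 new) → pick C2 (covers 4 new) → pick C6 (covers 2 new) → pick C5 (covers 1 new). Total picks: 4.

4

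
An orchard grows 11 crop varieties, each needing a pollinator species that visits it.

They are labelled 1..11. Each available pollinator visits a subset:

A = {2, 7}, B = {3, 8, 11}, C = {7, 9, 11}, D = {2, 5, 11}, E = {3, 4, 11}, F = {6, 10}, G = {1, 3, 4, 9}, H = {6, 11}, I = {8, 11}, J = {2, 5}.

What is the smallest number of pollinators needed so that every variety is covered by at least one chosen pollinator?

A and B and D and F and G together: A ∪ B ∪ D ∪ F ∪ G = {1, 2, 3, 4, 5, 6, 7, 8, 9, 10, 11} — every variety is covered.
No 4 of the 10 pollinators cover everything (all 210 combinations miss at least one variety), so 5 is optimal.

5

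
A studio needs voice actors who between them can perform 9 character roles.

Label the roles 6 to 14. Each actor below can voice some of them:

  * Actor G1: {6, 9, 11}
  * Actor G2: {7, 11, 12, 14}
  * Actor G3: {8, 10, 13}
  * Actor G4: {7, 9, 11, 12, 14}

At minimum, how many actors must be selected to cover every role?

3

Take {G1, G2, G3}. Their union is {6, 7, 8, 9, 10, 11, 12, 13, 14}, which is all 9 roles.
Only G1 contains 6, so G1 is forced; the remaining 6 roles need at least 2 more actors (each remaining actor adds at most 3) — so at least 3 actors are needed, and 3 is optimal.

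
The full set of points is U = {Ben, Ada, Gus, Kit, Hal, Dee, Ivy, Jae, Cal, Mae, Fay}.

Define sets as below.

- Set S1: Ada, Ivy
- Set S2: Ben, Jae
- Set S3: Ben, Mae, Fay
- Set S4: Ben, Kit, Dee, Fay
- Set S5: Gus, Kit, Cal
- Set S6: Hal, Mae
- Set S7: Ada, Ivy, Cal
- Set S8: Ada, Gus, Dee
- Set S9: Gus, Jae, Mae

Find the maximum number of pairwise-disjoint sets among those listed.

S1, S2, S5, S6 are pairwise disjoint (S1={Ada,Ivy}; S2={Ben,Jae}; S5={Gus,Kit,Cal}; S6={Hal,Mae}).
Every remaining set overlaps one of these, and no 5 of the listed sets are pairwise disjoint, so 4 is the maximum.

4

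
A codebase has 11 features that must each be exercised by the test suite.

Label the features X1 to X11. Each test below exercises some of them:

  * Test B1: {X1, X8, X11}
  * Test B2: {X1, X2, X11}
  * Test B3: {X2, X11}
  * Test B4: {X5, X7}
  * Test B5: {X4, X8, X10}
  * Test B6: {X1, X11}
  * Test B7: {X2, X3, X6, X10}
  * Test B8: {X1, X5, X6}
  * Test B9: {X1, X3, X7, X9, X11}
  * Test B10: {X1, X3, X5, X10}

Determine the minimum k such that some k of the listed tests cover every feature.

Take {B5, B7, B9, B10}. Their union is {X1, X2, X3, X4, X5, X6, X7, X8, X9, X10, X11}, which is all 11 features.
No 3 of the 10 tests cover everything (all 120 combinations miss at least one feature), so 4 is optimal.

4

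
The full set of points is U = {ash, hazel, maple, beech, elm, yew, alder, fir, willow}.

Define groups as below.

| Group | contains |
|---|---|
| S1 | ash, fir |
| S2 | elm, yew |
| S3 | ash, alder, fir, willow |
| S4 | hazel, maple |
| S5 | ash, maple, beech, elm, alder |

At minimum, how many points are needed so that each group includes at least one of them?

3

The 3 points {ash, maple, yew} hit every group.
The groups S2, S3, S4 are pairwise disjoint, so any hitting set needs a separate point for each — at least 3. Hence 3 is optimal.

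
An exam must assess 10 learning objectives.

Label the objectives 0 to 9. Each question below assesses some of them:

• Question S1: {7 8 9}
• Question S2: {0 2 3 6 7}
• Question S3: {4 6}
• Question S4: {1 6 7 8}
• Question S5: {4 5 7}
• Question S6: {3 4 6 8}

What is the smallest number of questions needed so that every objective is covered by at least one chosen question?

4

Take {S1, S2, S4, S5}. Their union is {0, 1, 2, 3, 4, 5, 6, 7, 8, 9}, which is all 10 objectives.
Only S2 contains 0, so S2 is forced; the remaining 5 objectives need at least 3 more questions (each remaining question adds at most 2) — so at least 4 questions are needed, and 4 is optimal.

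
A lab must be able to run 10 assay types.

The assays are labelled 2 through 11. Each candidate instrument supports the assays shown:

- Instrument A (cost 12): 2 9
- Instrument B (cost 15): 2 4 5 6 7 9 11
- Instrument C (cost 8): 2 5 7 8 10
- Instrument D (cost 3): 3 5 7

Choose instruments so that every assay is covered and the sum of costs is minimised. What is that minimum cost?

B, C, D together cover every assay (B ∪ C ∪ D = {2, 3, 4, 5, 6, 7, 8, 9, 10, 11}); total cost 15 + 8 + 3 = 26.
No covering selection has total cost below 26.

26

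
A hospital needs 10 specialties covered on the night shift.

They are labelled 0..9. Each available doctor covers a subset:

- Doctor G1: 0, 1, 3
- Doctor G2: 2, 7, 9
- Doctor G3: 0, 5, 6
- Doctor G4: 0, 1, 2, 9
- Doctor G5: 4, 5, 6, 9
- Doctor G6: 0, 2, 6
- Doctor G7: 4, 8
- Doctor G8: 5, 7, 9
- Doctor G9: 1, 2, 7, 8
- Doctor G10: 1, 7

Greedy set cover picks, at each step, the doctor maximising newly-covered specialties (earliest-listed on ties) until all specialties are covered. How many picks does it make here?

Greedy: pick G4 (covers 4 new) → pick G5 (covers 3 new) → pick G9 (covers 2 new) → pick G1 (covers 1 new). Total picks: 4.
(The true minimum cover uses only 3 doctors, so greedy is not optimal here.)

4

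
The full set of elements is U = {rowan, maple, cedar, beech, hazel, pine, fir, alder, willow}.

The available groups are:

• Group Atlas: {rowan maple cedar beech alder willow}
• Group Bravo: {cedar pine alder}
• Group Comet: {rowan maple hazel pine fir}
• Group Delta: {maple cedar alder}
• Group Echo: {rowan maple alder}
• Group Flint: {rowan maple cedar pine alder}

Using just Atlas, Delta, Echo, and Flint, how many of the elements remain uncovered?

2

Union of Atlas, Delta, Echo, Flint = {rowan, maple, cedar, beech, pine, alder, willow}.
Not covered: hazel, fir — 2 elements.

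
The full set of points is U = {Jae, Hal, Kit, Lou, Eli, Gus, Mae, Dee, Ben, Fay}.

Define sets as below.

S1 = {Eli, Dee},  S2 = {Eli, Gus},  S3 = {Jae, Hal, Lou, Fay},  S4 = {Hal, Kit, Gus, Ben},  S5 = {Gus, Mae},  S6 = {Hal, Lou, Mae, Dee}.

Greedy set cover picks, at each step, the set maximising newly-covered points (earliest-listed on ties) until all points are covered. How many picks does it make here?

Greedy: pick S3 (covers 4 new) → pick S4 (covers 3 new) → pick S1 (covers 2 new) → pick S5 (covers 1 new). Total picks: 4.

4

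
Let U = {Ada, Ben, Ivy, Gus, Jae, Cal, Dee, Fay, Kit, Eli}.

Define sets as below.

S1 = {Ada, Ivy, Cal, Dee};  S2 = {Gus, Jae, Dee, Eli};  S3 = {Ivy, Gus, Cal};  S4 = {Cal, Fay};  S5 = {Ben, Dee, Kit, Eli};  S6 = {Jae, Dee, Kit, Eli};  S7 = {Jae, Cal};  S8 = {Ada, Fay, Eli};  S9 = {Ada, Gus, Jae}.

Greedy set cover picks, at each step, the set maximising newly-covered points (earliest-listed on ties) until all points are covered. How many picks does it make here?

4

Greedy: pick S1 (covers 4 new) → pick S2 (covers 3 new) → pick S5 (covers 2 new) → pick S4 (covers 1 new). Total picks: 4.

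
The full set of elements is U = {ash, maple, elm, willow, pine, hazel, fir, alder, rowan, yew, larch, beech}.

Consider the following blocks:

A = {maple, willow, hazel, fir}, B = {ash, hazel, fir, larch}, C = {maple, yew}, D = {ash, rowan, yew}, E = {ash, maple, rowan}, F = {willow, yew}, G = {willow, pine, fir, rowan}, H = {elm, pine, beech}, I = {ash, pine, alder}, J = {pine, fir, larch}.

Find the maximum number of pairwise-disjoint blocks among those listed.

B, C, H are pairwise disjoint (B={ash,hazel,fir,larch}; C={maple,yew}; H={elm,pine,beech}).
Every remaining block overlaps one of these, and no 4 of the listed blocks are pairwise disjoint, so 3 is the maximum.

3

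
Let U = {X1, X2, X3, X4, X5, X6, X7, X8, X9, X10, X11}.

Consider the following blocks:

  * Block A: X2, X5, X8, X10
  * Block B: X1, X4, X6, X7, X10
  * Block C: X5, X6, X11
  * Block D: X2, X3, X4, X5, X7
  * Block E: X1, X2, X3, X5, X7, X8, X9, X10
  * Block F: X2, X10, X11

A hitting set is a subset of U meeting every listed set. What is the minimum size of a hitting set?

2

Take H = {X5, X10}. Each listed block contains at least one of these, so H is a hitting set of size 2.
No single element lies in every block, so at least 2 are needed and 2 is optimal.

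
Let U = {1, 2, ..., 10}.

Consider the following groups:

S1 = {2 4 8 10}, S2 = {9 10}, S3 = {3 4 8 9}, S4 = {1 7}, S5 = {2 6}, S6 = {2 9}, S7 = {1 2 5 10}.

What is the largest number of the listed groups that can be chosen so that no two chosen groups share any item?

S3, S4, S5 are pairwise disjoint (S3={3,4,8,9}; S4={1,7}; S5={2,6}).
Every remaining group overlaps one of these, and no 4 of the listed groups are pairwise disjoint, so 3 is the maximum.

3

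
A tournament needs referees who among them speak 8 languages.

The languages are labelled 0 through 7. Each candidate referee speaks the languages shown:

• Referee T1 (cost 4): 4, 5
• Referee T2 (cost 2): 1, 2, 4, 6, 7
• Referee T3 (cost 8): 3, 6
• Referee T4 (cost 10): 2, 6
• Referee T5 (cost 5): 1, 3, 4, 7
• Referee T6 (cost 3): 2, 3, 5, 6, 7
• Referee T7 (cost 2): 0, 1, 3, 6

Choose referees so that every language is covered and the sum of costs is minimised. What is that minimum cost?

7

T2, T6, T7 together cover every language (T2 ∪ T6 ∪ T7 = {0, 1, 2, 3, 4, 5, 6, 7}); total cost 2 + 3 + 2 = 7.
No covering selection has total cost below 7.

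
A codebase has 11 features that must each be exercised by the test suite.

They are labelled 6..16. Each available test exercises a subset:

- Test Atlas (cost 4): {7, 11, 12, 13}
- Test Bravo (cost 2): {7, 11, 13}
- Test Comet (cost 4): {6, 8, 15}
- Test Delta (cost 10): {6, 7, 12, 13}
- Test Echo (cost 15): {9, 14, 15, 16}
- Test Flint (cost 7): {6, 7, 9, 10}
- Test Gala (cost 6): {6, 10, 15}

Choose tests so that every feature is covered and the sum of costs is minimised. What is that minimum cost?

29

Atlas, Comet, Echo, Gala together cover every feature (Atlas ∪ Comet ∪ Echo ∪ Gala = {6, 7, 8, 9, 10, 11, 12, 13, 14, 15, 16}); total cost 4 + 4 + 15 + 6 = 29.
The greedy pick Bravo, Comet, Flint, Atlas, Echo costs 32; no covering selection beats 29.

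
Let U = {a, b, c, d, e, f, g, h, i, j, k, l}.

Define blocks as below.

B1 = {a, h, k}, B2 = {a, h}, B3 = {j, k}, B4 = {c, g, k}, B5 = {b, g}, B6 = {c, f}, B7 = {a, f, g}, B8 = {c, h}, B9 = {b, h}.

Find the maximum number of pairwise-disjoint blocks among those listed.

B2, B3, B5, B6 are pairwise disjoint (B2={a,h}; B3={j,k}; B5={b,g}; B6={c,f}).
Every remaining block overlaps one of these, and no 5 of the listed blocks are pairwise disjoint, so 4 is the maximum.

4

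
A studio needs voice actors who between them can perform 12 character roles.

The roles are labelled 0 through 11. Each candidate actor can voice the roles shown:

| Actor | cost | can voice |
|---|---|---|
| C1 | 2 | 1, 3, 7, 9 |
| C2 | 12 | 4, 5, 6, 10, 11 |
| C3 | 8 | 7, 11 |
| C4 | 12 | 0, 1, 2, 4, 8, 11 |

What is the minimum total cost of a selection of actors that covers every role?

C1, C2, C4 together cover every role (C1 ∪ C2 ∪ C4 = {0, 1, 2, 3, 4, 5, 6, 7, 8, 9, 10, 11}); total cost 2 + 12 + 12 = 26.
No covering selection has total cost below 26.

26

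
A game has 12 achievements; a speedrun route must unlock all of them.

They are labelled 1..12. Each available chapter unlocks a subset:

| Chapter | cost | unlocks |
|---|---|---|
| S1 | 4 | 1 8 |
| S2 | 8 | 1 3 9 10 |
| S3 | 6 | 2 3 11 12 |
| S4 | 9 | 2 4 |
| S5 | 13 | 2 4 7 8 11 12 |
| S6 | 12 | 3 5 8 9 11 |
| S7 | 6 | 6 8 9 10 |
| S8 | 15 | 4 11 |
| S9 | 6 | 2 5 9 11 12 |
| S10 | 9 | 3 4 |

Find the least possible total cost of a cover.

33

S2, S5, S7, S9 together cover every achievement (S2 ∪ S5 ∪ S7 ∪ S9 = {1, 2, 3, 4, 5, 6, 7, 8, 9, 10, 11, 12}); total cost 8 + 13 + 6 + 6 = 33.
The greedy pick S9, S1, S7, S10, S5 costs 38; no covering selection beats 33.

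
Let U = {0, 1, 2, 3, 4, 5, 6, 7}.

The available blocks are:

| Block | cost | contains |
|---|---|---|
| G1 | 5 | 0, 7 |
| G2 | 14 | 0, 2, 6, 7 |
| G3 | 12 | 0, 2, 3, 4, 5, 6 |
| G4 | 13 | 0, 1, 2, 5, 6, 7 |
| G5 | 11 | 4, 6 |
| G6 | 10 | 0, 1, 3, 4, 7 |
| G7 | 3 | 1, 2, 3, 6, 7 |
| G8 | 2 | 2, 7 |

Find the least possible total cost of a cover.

G3, G7 together cover every point (G3 ∪ G7 = {0, 1, 2, 3, 4, 5, 6, 7}); total cost 12 + 3 = 15.
No covering selection has total cost below 15.

15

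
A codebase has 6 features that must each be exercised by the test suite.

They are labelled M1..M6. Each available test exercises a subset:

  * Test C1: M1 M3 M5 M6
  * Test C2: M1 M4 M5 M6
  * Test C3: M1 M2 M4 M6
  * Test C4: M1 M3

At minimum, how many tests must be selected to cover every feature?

Take {C1, C3}. Their union is {M1, M2, M3, M4, M5, M6}, which is all 6 features.
No single test has all 6 features (the largest, C1, has 4), so 2 is optimal.

2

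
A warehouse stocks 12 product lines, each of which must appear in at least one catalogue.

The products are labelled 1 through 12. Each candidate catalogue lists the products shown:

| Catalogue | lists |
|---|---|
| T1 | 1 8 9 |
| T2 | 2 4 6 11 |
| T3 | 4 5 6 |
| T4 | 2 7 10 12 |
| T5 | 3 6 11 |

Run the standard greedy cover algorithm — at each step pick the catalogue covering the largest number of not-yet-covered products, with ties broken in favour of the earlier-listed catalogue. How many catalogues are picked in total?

Greedy: pick T2 (covers 4 new) → pick T1 (covers 3 new) → pick T4 (covers 3 new) → pick T3 (covers 1 new) → pick T5 (covers 1 new). Total picks: 5.
(The true minimum cover uses only 4 catalogues, so greedy is not optimal here.)

5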